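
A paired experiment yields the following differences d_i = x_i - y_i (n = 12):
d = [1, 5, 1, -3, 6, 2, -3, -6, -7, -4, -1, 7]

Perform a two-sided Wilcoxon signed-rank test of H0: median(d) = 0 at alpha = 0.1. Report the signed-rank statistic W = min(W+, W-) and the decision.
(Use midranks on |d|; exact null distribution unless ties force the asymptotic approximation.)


Step 1: Drop any zero differences (none here) and take |d_i|.
|d| = [1, 5, 1, 3, 6, 2, 3, 6, 7, 4, 1, 7]
Step 2: Midrank |d_i| (ties get averaged ranks).
ranks: |1|->2, |5|->8, |1|->2, |3|->5.5, |6|->9.5, |2|->4, |3|->5.5, |6|->9.5, |7|->11.5, |4|->7, |1|->2, |7|->11.5
Step 3: Attach original signs; sum ranks with positive sign and with negative sign.
W+ = 2 + 8 + 2 + 9.5 + 4 + 11.5 = 37
W- = 5.5 + 5.5 + 9.5 + 11.5 + 7 + 2 = 41
(Check: W+ + W- = 78 should equal n(n+1)/2 = 78.)
Step 4: Test statistic W = min(W+, W-) = 37.
Step 5: Ties in |d|, so use the tie-corrected normal approximation.
        E[W] = n(n+1)/4 = 12*13/4 = 39.
        Tie groups: |d|=1 (t=3), |d|=3 (t=2), |d|=6 (t=2), |d|=7 (t=2); sum(t^3 - t) = 42.
        Var[W] = n(n+1)(2n+1)/24 - sum(t^3-t)/48 = 3900/24 - 42/48 = 161.625.
        z = (W - E[W]) / sqrt(Var[W]) = (37 - 39) / 12.7132 = -0.1573.
        Two-sided p = 2*Phi(z) = 0.874995.
Step 6: alpha = 0.1. fail to reject H0.

W+ = 37, W- = 41, W = min = 37, p = 0.874995, fail to reject H0.


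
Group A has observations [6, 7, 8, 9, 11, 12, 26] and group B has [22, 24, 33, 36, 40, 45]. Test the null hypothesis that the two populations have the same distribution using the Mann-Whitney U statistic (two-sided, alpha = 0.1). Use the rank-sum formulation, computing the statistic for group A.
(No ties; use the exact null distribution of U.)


Step 1: Combine and sort all 13 observations; assign midranks.
sorted (value, group): (6,X), (7,X), (8,X), (9,X), (11,X), (12,X), (22,Y), (24,Y), (26,X), (33,Y), (36,Y), (40,Y), (45,Y)
ranks: 6->1, 7->2, 8->3, 9->4, 11->5, 12->6, 22->7, 24->8, 26->9, 33->10, 36->11, 40->12, 45->13
Step 2: Rank sum for X: R1 = 1 + 2 + 3 + 4 + 5 + 6 + 9 = 30.
Step 3: U_X = R1 - n1(n1+1)/2 = 30 - 7*8/2 = 30 - 28 = 2.
       U_Y = n1*n2 - U_X = 42 - 2 = 40.
Step 4: No ties, so the exact null distribution of U (based on enumerating the C(13,7) = 1716 equally likely rank assignments) gives the two-sided p-value.
Step 5: p-value = 0.004662; compare to alpha = 0.1. reject H0.

U_X = 2, p = 0.004662, reject H0 at alpha = 0.1.


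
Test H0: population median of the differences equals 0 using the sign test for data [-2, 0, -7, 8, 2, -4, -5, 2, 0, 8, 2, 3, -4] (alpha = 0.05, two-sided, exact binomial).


Step 1: Discard zero differences. Original n = 13; n_eff = number of nonzero differences = 11.
Nonzero differences (with sign): -2, -7, +8, +2, -4, -5, +2, +8, +2, +3, -4
Step 2: Count signs: positive = 6, negative = 5.
Step 3: Under H0: P(positive) = 0.5, so the number of positives S ~ Bin(11, 0.5).
Step 4: Two-sided exact p-value = sum of Bin(11,0.5) probabilities at or below the observed probability = 1.000000.
Step 5: alpha = 0.05. fail to reject H0.

n_eff = 11, pos = 6, neg = 5, p = 1.000000, fail to reject H0.


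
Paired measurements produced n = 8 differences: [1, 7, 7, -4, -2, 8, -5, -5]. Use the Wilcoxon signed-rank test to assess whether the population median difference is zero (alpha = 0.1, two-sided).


Step 1: Drop any zero differences (none here) and take |d_i|.
|d| = [1, 7, 7, 4, 2, 8, 5, 5]
Step 2: Midrank |d_i| (ties get averaged ranks).
ranks: |1|->1, |7|->6.5, |7|->6.5, |4|->3, |2|->2, |8|->8, |5|->4.5, |5|->4.5
Step 3: Attach original signs; sum ranks with positive sign and with negative sign.
W+ = 1 + 6.5 + 6.5 + 8 = 22
W- = 3 + 2 + 4.5 + 4.5 = 14
(Check: W+ + W- = 36 should equal n(n+1)/2 = 36.)
Step 4: Test statistic W = min(W+, W-) = 14.
Step 5: Ties in |d|, so use the tie-corrected normal approximation.
        E[W] = n(n+1)/4 = 8*9/4 = 18.
        Tie groups: |d|=5 (t=2), |d|=7 (t=2); sum(t^3 - t) = 12.
        Var[W] = n(n+1)(2n+1)/24 - sum(t^3-t)/48 = 1224/24 - 12/48 = 50.75.
        z = (W - E[W]) / sqrt(Var[W]) = (14 - 18) / 7.1239 = -0.5615.
        Two-sided p = 2*Phi(z) = 0.574464.
Step 6: alpha = 0.1. fail to reject H0.

W+ = 22, W- = 14, W = min = 14, p = 0.574464, fail to reject H0.


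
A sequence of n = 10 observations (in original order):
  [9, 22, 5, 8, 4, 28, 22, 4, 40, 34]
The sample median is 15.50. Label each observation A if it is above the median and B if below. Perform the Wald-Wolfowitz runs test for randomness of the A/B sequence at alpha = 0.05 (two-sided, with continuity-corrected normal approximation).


Step 1: Compute median = 15.50; label A = above, B = below.
Labels in order: BABBBAABAA  (n_A = 5, n_B = 5)
Step 2: Count runs R = 6.
Step 3: Under H0 (random ordering), E[R] = 2*n_A*n_B/(n_A+n_B) + 1 = 2*5*5/10 + 1 = 6.0000.
        Var[R] = 2*n_A*n_B*(2*n_A*n_B - n_A - n_B) / ((n_A+n_B)^2 * (n_A+n_B-1)) = 2000/900 = 2.2222.
        SD[R] = 1.4907.
Step 4: R = E[R], so z = 0 with no continuity correction.
Step 5: Two-sided p-value via normal approximation = 2*(1 - Phi(|z|)) = 1.000000.
Step 6: alpha = 0.05. fail to reject H0.

R = 6, z = 0.0000, p = 1.000000, fail to reject H0.


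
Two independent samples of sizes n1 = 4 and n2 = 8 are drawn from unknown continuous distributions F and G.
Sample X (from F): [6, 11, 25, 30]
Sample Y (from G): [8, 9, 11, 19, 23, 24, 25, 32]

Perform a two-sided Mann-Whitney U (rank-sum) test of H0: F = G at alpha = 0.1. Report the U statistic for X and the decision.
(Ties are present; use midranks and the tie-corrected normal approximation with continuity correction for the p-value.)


Step 1: Combine and sort all 12 observations; assign midranks.
sorted (value, group): (6,X), (8,Y), (9,Y), (11,X), (11,Y), (19,Y), (23,Y), (24,Y), (25,X), (25,Y), (30,X), (32,Y)
ranks: 6->1, 8->2, 9->3, 11->4.5, 11->4.5, 19->6, 23->7, 24->8, 25->9.5, 25->9.5, 30->11, 32->12
Step 2: Rank sum for X: R1 = 1 + 4.5 + 9.5 + 11 = 26.
Step 3: U_X = R1 - n1(n1+1)/2 = 26 - 4*5/2 = 26 - 10 = 16.
       U_Y = n1*n2 - U_X = 32 - 16 = 16.
Step 4: Ties are present, so use the tie-corrected normal approximation (with continuity correction) for the p-value.
Step 5: p-value = 1.000000; compare to alpha = 0.1. fail to reject H0.

U_X = 16, p = 1.000000, fail to reject H0 at alpha = 0.1.


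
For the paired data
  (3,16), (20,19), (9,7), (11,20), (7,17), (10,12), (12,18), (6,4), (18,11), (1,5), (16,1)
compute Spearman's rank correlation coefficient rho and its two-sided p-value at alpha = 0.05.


Step 1: Rank x and y separately (midranks; no ties here).
rank(x): 3->2, 20->11, 9->5, 11->7, 7->4, 10->6, 12->8, 6->3, 18->10, 1->1, 16->9
rank(y): 16->7, 19->10, 7->4, 20->11, 17->8, 12->6, 18->9, 4->2, 11->5, 5->3, 1->1
Step 2: d_i = R_x(i) - R_y(i); compute d_i^2.
  (2-7)^2=25, (11-10)^2=1, (5-4)^2=1, (7-11)^2=16, (4-8)^2=16, (6-6)^2=0, (8-9)^2=1, (3-2)^2=1, (10-5)^2=25, (1-3)^2=4, (9-1)^2=64
sum(d^2) = 154.
Step 3: rho = 1 - 6*154 / (11*(11^2 - 1)) = 1 - 924/1320 = 0.300000.
Step 4: Under H0, t = rho * sqrt((n-2)/(1-rho^2)) = 0.9435 ~ t(9).
Step 5: Two-sided p-value from the t-distribution with 9 df = 0.370083.
Step 6: alpha = 0.05. fail to reject H0.

rho = 0.3000, p = 0.370083, fail to reject H0 at alpha = 0.05.


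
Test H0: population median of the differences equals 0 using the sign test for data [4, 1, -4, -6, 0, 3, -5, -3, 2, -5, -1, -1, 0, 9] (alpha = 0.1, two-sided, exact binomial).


Step 1: Discard zero differences. Original n = 14; n_eff = number of nonzero differences = 12.
Nonzero differences (with sign): +4, +1, -4, -6, +3, -5, -3, +2, -5, -1, -1, +9
Step 2: Count signs: positive = 5, negative = 7.
Step 3: Under H0: P(positive) = 0.5, so the number of positives S ~ Bin(12, 0.5).
Step 4: Two-sided exact p-value = sum of Bin(12,0.5) probabilities at or below the observed probability = 0.774414.
Step 5: alpha = 0.1. fail to reject H0.

n_eff = 12, pos = 5, neg = 7, p = 0.774414, fail to reject H0.


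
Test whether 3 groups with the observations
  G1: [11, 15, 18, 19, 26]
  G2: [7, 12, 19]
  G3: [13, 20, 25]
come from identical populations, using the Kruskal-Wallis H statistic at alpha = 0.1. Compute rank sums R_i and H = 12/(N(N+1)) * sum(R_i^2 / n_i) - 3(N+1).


Step 1: Combine all N = 11 observations and assign midranks.
sorted (value, group, rank): (7,G2,1), (11,G1,2), (12,G2,3), (13,G3,4), (15,G1,5), (18,G1,6), (19,G1,7.5), (19,G2,7.5), (20,G3,9), (25,G3,10), (26,G1,11)
Step 2: Sum ranks within each group.
R_1 = 31.5 (n_1 = 5)
R_2 = 11.5 (n_2 = 3)
R_3 = 23 (n_3 = 3)
Step 3: H = 12/(N(N+1)) * sum(R_i^2/n_i) - 3(N+1)
     = 12/(11*12) * (31.5^2/5 + 11.5^2/3 + 23^2/3) - 3*12
     = 0.090909 * 418.867 - 36
     = 2.078788.
Step 4: Ties present; correction factor C = 1 - 6/(11^3 - 11) = 0.995455. Corrected H = 2.078788 / 0.995455 = 2.088280.
Step 5: Under H0, H ~ chi^2(2); p-value = 0.351994.
Step 6: alpha = 0.1. fail to reject H0.

H = 2.0883, df = 2, p = 0.351994, fail to reject H0.


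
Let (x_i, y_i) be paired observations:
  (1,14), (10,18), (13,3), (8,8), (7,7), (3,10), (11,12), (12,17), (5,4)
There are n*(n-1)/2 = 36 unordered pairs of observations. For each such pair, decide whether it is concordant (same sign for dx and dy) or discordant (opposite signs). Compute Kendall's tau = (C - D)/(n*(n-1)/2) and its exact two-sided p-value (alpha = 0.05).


Step 1: Enumerate the 36 unordered pairs (i,j) with i<j and classify each by sign(x_j-x_i) * sign(y_j-y_i).
  (1,2):dx=+9,dy=+4->C; (1,3):dx=+12,dy=-11->D; (1,4):dx=+7,dy=-6->D; (1,5):dx=+6,dy=-7->D
  (1,6):dx=+2,dy=-4->D; (1,7):dx=+10,dy=-2->D; (1,8):dx=+11,dy=+3->C; (1,9):dx=+4,dy=-10->D
  (2,3):dx=+3,dy=-15->D; (2,4):dx=-2,dy=-10->C; (2,5):dx=-3,dy=-11->C; (2,6):dx=-7,dy=-8->C
  (2,7):dx=+1,dy=-6->D; (2,8):dx=+2,dy=-1->D; (2,9):dx=-5,dy=-14->C; (3,4):dx=-5,dy=+5->D
  (3,5):dx=-6,dy=+4->D; (3,6):dx=-10,dy=+7->D; (3,7):dx=-2,dy=+9->D; (3,8):dx=-1,dy=+14->D
  (3,9):dx=-8,dy=+1->D; (4,5):dx=-1,dy=-1->C; (4,6):dx=-5,dy=+2->D; (4,7):dx=+3,dy=+4->C
  (4,8):dx=+4,dy=+9->C; (4,9):dx=-3,dy=-4->C; (5,6):dx=-4,dy=+3->D; (5,7):dx=+4,dy=+5->C
  (5,8):dx=+5,dy=+10->C; (5,9):dx=-2,dy=-3->C; (6,7):dx=+8,dy=+2->C; (6,8):dx=+9,dy=+7->C
  (6,9):dx=+2,dy=-6->D; (7,8):dx=+1,dy=+5->C; (7,9):dx=-6,dy=-8->C; (8,9):dx=-7,dy=-13->C
Step 2: C = 18, D = 18, total pairs = 36.
Step 3: tau = (C - D)/(n(n-1)/2) = (18 - 18)/36 = 0.000000.
Step 4: Exact two-sided p-value (enumerate n! = 362880 permutations of y under H0): p = 1.000000.
Step 5: alpha = 0.05. fail to reject H0.

tau_b = 0.0000 (C=18, D=18), p = 1.000000, fail to reject H0.


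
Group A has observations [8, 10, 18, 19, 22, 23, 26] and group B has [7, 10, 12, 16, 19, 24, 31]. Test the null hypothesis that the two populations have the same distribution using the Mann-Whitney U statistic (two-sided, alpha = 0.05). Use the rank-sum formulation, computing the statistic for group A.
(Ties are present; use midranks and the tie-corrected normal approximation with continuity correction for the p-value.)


Step 1: Combine and sort all 14 observations; assign midranks.
sorted (value, group): (7,Y), (8,X), (10,X), (10,Y), (12,Y), (16,Y), (18,X), (19,X), (19,Y), (22,X), (23,X), (24,Y), (26,X), (31,Y)
ranks: 7->1, 8->2, 10->3.5, 10->3.5, 12->5, 16->6, 18->7, 19->8.5, 19->8.5, 22->10, 23->11, 24->12, 26->13, 31->14
Step 2: Rank sum for X: R1 = 2 + 3.5 + 7 + 8.5 + 10 + 11 + 13 = 55.
Step 3: U_X = R1 - n1(n1+1)/2 = 55 - 7*8/2 = 55 - 28 = 27.
       U_Y = n1*n2 - U_X = 49 - 27 = 22.
Step 4: Ties are present, so use the tie-corrected normal approximation (with continuity correction) for the p-value.
Step 5: p-value = 0.797863; compare to alpha = 0.05. fail to reject H0.

U_X = 27, p = 0.797863, fail to reject H0 at alpha = 0.05.


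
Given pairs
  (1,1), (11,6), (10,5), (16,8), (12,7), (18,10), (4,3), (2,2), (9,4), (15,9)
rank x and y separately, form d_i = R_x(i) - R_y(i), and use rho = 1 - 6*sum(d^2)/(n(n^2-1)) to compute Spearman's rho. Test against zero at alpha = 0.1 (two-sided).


Step 1: Rank x and y separately (midranks; no ties here).
rank(x): 1->1, 11->6, 10->5, 16->9, 12->7, 18->10, 4->3, 2->2, 9->4, 15->8
rank(y): 1->1, 6->6, 5->5, 8->8, 7->7, 10->10, 3->3, 2->2, 4->4, 9->9
Step 2: d_i = R_x(i) - R_y(i); compute d_i^2.
  (1-1)^2=0, (6-6)^2=0, (5-5)^2=0, (9-8)^2=1, (7-7)^2=0, (10-10)^2=0, (3-3)^2=0, (2-2)^2=0, (4-4)^2=0, (8-9)^2=1
sum(d^2) = 2.
Step 3: rho = 1 - 6*2 / (10*(10^2 - 1)) = 1 - 12/990 = 0.987879.
Step 4: Under H0, t = rho * sqrt((n-2)/(1-rho^2)) = 18.0003 ~ t(8).
Step 5: Two-sided p-value from the t-distribution with 8 df = 0.000000.
Step 6: alpha = 0.1. reject H0.

rho = 0.9879, p = 0.000000, reject H0 at alpha = 0.1.


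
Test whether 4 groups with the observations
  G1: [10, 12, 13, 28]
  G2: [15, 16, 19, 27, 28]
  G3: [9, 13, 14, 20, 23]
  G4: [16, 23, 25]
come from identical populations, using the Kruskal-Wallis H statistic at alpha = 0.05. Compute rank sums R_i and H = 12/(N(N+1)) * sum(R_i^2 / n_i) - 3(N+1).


Step 1: Combine all N = 17 observations and assign midranks.
sorted (value, group, rank): (9,G3,1), (10,G1,2), (12,G1,3), (13,G1,4.5), (13,G3,4.5), (14,G3,6), (15,G2,7), (16,G2,8.5), (16,G4,8.5), (19,G2,10), (20,G3,11), (23,G3,12.5), (23,G4,12.5), (25,G4,14), (27,G2,15), (28,G1,16.5), (28,G2,16.5)
Step 2: Sum ranks within each group.
R_1 = 26 (n_1 = 4)
R_2 = 57 (n_2 = 5)
R_3 = 35 (n_3 = 5)
R_4 = 35 (n_4 = 3)
Step 3: H = 12/(N(N+1)) * sum(R_i^2/n_i) - 3(N+1)
     = 12/(17*18) * (26^2/4 + 57^2/5 + 35^2/5 + 35^2/3) - 3*18
     = 0.039216 * 1472.13 - 54
     = 3.730719.
Step 4: Ties present; correction factor C = 1 - 24/(17^3 - 17) = 0.995098. Corrected H = 3.730719 / 0.995098 = 3.749097.
Step 5: Under H0, H ~ chi^2(3); p-value = 0.289863.
Step 6: alpha = 0.05. fail to reject H0.

H = 3.7491, df = 3, p = 0.289863, fail to reject H0.


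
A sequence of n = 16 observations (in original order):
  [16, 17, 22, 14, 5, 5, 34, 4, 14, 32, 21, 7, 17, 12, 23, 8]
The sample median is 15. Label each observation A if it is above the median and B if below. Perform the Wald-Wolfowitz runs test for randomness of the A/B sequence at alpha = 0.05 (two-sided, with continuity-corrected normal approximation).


Step 1: Compute median = 15; label A = above, B = below.
Labels in order: AAABBBABBAABABAB  (n_A = 8, n_B = 8)
Step 2: Count runs R = 10.
Step 3: Under H0 (random ordering), E[R] = 2*n_A*n_B/(n_A+n_B) + 1 = 2*8*8/16 + 1 = 9.0000.
        Var[R] = 2*n_A*n_B*(2*n_A*n_B - n_A - n_B) / ((n_A+n_B)^2 * (n_A+n_B-1)) = 14336/3840 = 3.7333.
        SD[R] = 1.9322.
Step 4: Continuity-corrected z = (R - 0.5 - E[R]) / SD[R] = (10 - 0.5 - 9.0000) / 1.9322 = 0.2588.
Step 5: Two-sided p-value via normal approximation = 2*(1 - Phi(|z|)) = 0.795809.
Step 6: alpha = 0.05. fail to reject H0.

R = 10, z = 0.2588, p = 0.795809, fail to reject H0.


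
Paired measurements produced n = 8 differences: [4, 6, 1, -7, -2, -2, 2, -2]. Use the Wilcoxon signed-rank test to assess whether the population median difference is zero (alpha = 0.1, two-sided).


Step 1: Drop any zero differences (none here) and take |d_i|.
|d| = [4, 6, 1, 7, 2, 2, 2, 2]
Step 2: Midrank |d_i| (ties get averaged ranks).
ranks: |4|->6, |6|->7, |1|->1, |7|->8, |2|->3.5, |2|->3.5, |2|->3.5, |2|->3.5
Step 3: Attach original signs; sum ranks with positive sign and with negative sign.
W+ = 6 + 7 + 1 + 3.5 = 17.5
W- = 8 + 3.5 + 3.5 + 3.5 = 18.5
(Check: W+ + W- = 36 should equal n(n+1)/2 = 36.)
Step 4: Test statistic W = min(W+, W-) = 17.5.
Step 5: Ties in |d|, so use the tie-corrected normal approximation.
        E[W] = n(n+1)/4 = 8*9/4 = 18.
        Tie groups: |d|=2 (t=4); sum(t^3 - t) = 60.
        Var[W] = n(n+1)(2n+1)/24 - sum(t^3-t)/48 = 1224/24 - 60/48 = 49.75.
        z = (W - E[W]) / sqrt(Var[W]) = (17.5 - 18) / 7.0534 = -0.0709.
        Two-sided p = 2*Phi(z) = 0.943487.
Step 6: alpha = 0.1. fail to reject H0.

W+ = 17.5, W- = 18.5, W = min = 17.5, p = 0.943487, fail to reject H0.


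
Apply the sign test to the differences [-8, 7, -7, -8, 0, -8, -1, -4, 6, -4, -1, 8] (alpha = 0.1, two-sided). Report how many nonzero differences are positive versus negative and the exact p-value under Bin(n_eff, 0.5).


Step 1: Discard zero differences. Original n = 12; n_eff = number of nonzero differences = 11.
Nonzero differences (with sign): -8, +7, -7, -8, -8, -1, -4, +6, -4, -1, +8
Step 2: Count signs: positive = 3, negative = 8.
Step 3: Under H0: P(positive) = 0.5, so the number of positives S ~ Bin(11, 0.5).
Step 4: Two-sided exact p-value = sum of Bin(11,0.5) probabilities at or below the observed probability = 0.226562.
Step 5: alpha = 0.1. fail to reject H0.

n_eff = 11, pos = 3, neg = 8, p = 0.226562, fail to reject H0.


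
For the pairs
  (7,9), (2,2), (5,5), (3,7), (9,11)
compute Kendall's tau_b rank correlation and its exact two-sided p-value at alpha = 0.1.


Step 1: Enumerate the 10 unordered pairs (i,j) with i<j and classify each by sign(x_j-x_i) * sign(y_j-y_i).
  (1,2):dx=-5,dy=-7->C; (1,3):dx=-2,dy=-4->C; (1,4):dx=-4,dy=-2->C; (1,5):dx=+2,dy=+2->C
  (2,3):dx=+3,dy=+3->C; (2,4):dx=+1,dy=+5->C; (2,5):dx=+7,dy=+9->C; (3,4):dx=-2,dy=+2->D
  (3,5):dx=+4,dy=+6->C; (4,5):dx=+6,dy=+4->C
Step 2: C = 9, D = 1, total pairs = 10.
Step 3: tau = (C - D)/(n(n-1)/2) = (9 - 1)/10 = 0.800000.
Step 4: Exact two-sided p-value (enumerate n! = 120 permutations of y under H0): p = 0.083333.
Step 5: alpha = 0.1. reject H0.

tau_b = 0.8000 (C=9, D=1), p = 0.083333, reject H0.


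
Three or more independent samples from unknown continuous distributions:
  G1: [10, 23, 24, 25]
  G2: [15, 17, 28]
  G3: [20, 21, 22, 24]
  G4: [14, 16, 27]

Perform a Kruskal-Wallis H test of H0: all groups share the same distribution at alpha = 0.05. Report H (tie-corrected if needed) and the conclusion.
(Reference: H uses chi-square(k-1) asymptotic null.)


Step 1: Combine all N = 14 observations and assign midranks.
sorted (value, group, rank): (10,G1,1), (14,G4,2), (15,G2,3), (16,G4,4), (17,G2,5), (20,G3,6), (21,G3,7), (22,G3,8), (23,G1,9), (24,G1,10.5), (24,G3,10.5), (25,G1,12), (27,G4,13), (28,G2,14)
Step 2: Sum ranks within each group.
R_1 = 32.5 (n_1 = 4)
R_2 = 22 (n_2 = 3)
R_3 = 31.5 (n_3 = 4)
R_4 = 19 (n_4 = 3)
Step 3: H = 12/(N(N+1)) * sum(R_i^2/n_i) - 3(N+1)
     = 12/(14*15) * (32.5^2/4 + 22^2/3 + 31.5^2/4 + 19^2/3) - 3*15
     = 0.057143 * 793.792 - 45
     = 0.359524.
Step 4: Ties present; correction factor C = 1 - 6/(14^3 - 14) = 0.997802. Corrected H = 0.359524 / 0.997802 = 0.360316.
Step 5: Under H0, H ~ chi^2(3); p-value = 0.948313.
Step 6: alpha = 0.05. fail to reject H0.

H = 0.3603, df = 3, p = 0.948313, fail to reject H0.


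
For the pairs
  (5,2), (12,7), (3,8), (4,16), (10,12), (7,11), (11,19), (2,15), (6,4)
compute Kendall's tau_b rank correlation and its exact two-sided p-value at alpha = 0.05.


Step 1: Enumerate the 36 unordered pairs (i,j) with i<j and classify each by sign(x_j-x_i) * sign(y_j-y_i).
  (1,2):dx=+7,dy=+5->C; (1,3):dx=-2,dy=+6->D; (1,4):dx=-1,dy=+14->D; (1,5):dx=+5,dy=+10->C
  (1,6):dx=+2,dy=+9->C; (1,7):dx=+6,dy=+17->C; (1,8):dx=-3,dy=+13->D; (1,9):dx=+1,dy=+2->C
  (2,3):dx=-9,dy=+1->D; (2,4):dx=-8,dy=+9->D; (2,5):dx=-2,dy=+5->D; (2,6):dx=-5,dy=+4->D
  (2,7):dx=-1,dy=+12->D; (2,8):dx=-10,dy=+8->D; (2,9):dx=-6,dy=-3->C; (3,4):dx=+1,dy=+8->C
  (3,5):dx=+7,dy=+4->C; (3,6):dx=+4,dy=+3->C; (3,7):dx=+8,dy=+11->C; (3,8):dx=-1,dy=+7->D
  (3,9):dx=+3,dy=-4->D; (4,5):dx=+6,dy=-4->D; (4,6):dx=+3,dy=-5->D; (4,7):dx=+7,dy=+3->C
  (4,8):dx=-2,dy=-1->C; (4,9):dx=+2,dy=-12->D; (5,6):dx=-3,dy=-1->C; (5,7):dx=+1,dy=+7->C
  (5,8):dx=-8,dy=+3->D; (5,9):dx=-4,dy=-8->C; (6,7):dx=+4,dy=+8->C; (6,8):dx=-5,dy=+4->D
  (6,9):dx=-1,dy=-7->C; (7,8):dx=-9,dy=-4->C; (7,9):dx=-5,dy=-15->C; (8,9):dx=+4,dy=-11->D
Step 2: C = 19, D = 17, total pairs = 36.
Step 3: tau = (C - D)/(n(n-1)/2) = (19 - 17)/36 = 0.055556.
Step 4: Exact two-sided p-value (enumerate n! = 362880 permutations of y under H0): p = 0.919455.
Step 5: alpha = 0.05. fail to reject H0.

tau_b = 0.0556 (C=19, D=17), p = 0.919455, fail to reject H0.


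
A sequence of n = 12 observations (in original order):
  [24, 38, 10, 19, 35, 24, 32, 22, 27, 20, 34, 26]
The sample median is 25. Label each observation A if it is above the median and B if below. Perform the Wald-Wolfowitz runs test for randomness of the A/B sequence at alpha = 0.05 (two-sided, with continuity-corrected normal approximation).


Step 1: Compute median = 25; label A = above, B = below.
Labels in order: BABBABABABAA  (n_A = 6, n_B = 6)
Step 2: Count runs R = 10.
Step 3: Under H0 (random ordering), E[R] = 2*n_A*n_B/(n_A+n_B) + 1 = 2*6*6/12 + 1 = 7.0000.
        Var[R] = 2*n_A*n_B*(2*n_A*n_B - n_A - n_B) / ((n_A+n_B)^2 * (n_A+n_B-1)) = 4320/1584 = 2.7273.
        SD[R] = 1.6514.
Step 4: Continuity-corrected z = (R - 0.5 - E[R]) / SD[R] = (10 - 0.5 - 7.0000) / 1.6514 = 1.5138.
Step 5: Two-sided p-value via normal approximation = 2*(1 - Phi(|z|)) = 0.130070.
Step 6: alpha = 0.05. fail to reject H0.

R = 10, z = 1.5138, p = 0.130070, fail to reject H0.


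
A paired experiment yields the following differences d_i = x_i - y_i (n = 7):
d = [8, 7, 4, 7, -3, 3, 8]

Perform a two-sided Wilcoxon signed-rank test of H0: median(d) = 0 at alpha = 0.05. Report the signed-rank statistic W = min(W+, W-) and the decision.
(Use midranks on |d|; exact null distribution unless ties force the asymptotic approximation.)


Step 1: Drop any zero differences (none here) and take |d_i|.
|d| = [8, 7, 4, 7, 3, 3, 8]
Step 2: Midrank |d_i| (ties get averaged ranks).
ranks: |8|->6.5, |7|->4.5, |4|->3, |7|->4.5, |3|->1.5, |3|->1.5, |8|->6.5
Step 3: Attach original signs; sum ranks with positive sign and with negative sign.
W+ = 6.5 + 4.5 + 3 + 4.5 + 1.5 + 6.5 = 26.5
W- = 1.5 = 1.5
(Check: W+ + W- = 28 should equal n(n+1)/2 = 28.)
Step 4: Test statistic W = min(W+, W-) = 1.5.
Step 5: Ties in |d|, so use the tie-corrected normal approximation.
        E[W] = n(n+1)/4 = 7*8/4 = 14.
        Tie groups: |d|=3 (t=2), |d|=7 (t=2), |d|=8 (t=2); sum(t^3 - t) = 18.
        Var[W] = n(n+1)(2n+1)/24 - sum(t^3-t)/48 = 840/24 - 18/48 = 34.625.
        z = (W - E[W]) / sqrt(Var[W]) = (1.5 - 14) / 5.8843 = -2.1243.
        Two-sided p = 2*Phi(z) = 0.033645.
Step 6: alpha = 0.05. reject H0.

W+ = 26.5, W- = 1.5, W = min = 1.5, p = 0.033645, reject H0.


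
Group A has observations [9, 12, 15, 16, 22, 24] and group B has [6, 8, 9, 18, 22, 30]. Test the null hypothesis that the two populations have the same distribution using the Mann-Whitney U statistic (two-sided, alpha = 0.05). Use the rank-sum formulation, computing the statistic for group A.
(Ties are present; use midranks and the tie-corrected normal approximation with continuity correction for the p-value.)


Step 1: Combine and sort all 12 observations; assign midranks.
sorted (value, group): (6,Y), (8,Y), (9,X), (9,Y), (12,X), (15,X), (16,X), (18,Y), (22,X), (22,Y), (24,X), (30,Y)
ranks: 6->1, 8->2, 9->3.5, 9->3.5, 12->5, 15->6, 16->7, 18->8, 22->9.5, 22->9.5, 24->11, 30->12
Step 2: Rank sum for X: R1 = 3.5 + 5 + 6 + 7 + 9.5 + 11 = 42.
Step 3: U_X = R1 - n1(n1+1)/2 = 42 - 6*7/2 = 42 - 21 = 21.
       U_Y = n1*n2 - U_X = 36 - 21 = 15.
Step 4: Ties are present, so use the tie-corrected normal approximation (with continuity correction) for the p-value.
Step 5: p-value = 0.687885; compare to alpha = 0.05. fail to reject H0.

U_X = 21, p = 0.687885, fail to reject H0 at alpha = 0.05.


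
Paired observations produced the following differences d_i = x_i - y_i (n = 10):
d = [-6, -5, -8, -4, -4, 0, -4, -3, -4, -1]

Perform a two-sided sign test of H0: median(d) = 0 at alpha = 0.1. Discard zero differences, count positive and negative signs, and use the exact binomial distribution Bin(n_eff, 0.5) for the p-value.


Step 1: Discard zero differences. Original n = 10; n_eff = number of nonzero differences = 9.
Nonzero differences (with sign): -6, -5, -8, -4, -4, -4, -3, -4, -1
Step 2: Count signs: positive = 0, negative = 9.
Step 3: Under H0: P(positive) = 0.5, so the number of positives S ~ Bin(9, 0.5).
Step 4: Two-sided exact p-value = sum of Bin(9,0.5) probabilities at or below the observed probability = 0.003906.
Step 5: alpha = 0.1. reject H0.

n_eff = 9, pos = 0, neg = 9, p = 0.003906, reject H0.


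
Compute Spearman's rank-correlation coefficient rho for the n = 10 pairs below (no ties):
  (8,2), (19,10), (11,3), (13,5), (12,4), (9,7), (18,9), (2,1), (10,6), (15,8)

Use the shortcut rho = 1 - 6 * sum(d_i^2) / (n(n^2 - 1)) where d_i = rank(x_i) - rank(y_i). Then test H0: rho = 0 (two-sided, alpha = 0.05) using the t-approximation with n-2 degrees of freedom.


Step 1: Rank x and y separately (midranks; no ties here).
rank(x): 8->2, 19->10, 11->5, 13->7, 12->6, 9->3, 18->9, 2->1, 10->4, 15->8
rank(y): 2->2, 10->10, 3->3, 5->5, 4->4, 7->7, 9->9, 1->1, 6->6, 8->8
Step 2: d_i = R_x(i) - R_y(i); compute d_i^2.
  (2-2)^2=0, (10-10)^2=0, (5-3)^2=4, (7-5)^2=4, (6-4)^2=4, (3-7)^2=16, (9-9)^2=0, (1-1)^2=0, (4-6)^2=4, (8-8)^2=0
sum(d^2) = 32.
Step 3: rho = 1 - 6*32 / (10*(10^2 - 1)) = 1 - 192/990 = 0.806061.
Step 4: Under H0, t = rho * sqrt((n-2)/(1-rho^2)) = 3.8522 ~ t(8).
Step 5: Two-sided p-value from the t-distribution with 8 df = 0.004862.
Step 6: alpha = 0.05. reject H0.

rho = 0.8061, p = 0.004862, reject H0 at alpha = 0.05.


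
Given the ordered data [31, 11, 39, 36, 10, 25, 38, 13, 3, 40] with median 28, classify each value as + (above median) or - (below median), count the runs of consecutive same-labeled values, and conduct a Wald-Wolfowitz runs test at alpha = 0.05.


Step 1: Compute median = 28; label A = above, B = below.
Labels in order: ABAABBABBA  (n_A = 5, n_B = 5)
Step 2: Count runs R = 7.
Step 3: Under H0 (random ordering), E[R] = 2*n_A*n_B/(n_A+n_B) + 1 = 2*5*5/10 + 1 = 6.0000.
        Var[R] = 2*n_A*n_B*(2*n_A*n_B - n_A - n_B) / ((n_A+n_B)^2 * (n_A+n_B-1)) = 2000/900 = 2.2222.
        SD[R] = 1.4907.
Step 4: Continuity-corrected z = (R - 0.5 - E[R]) / SD[R] = (7 - 0.5 - 6.0000) / 1.4907 = 0.3354.
Step 5: Two-sided p-value via normal approximation = 2*(1 - Phi(|z|)) = 0.737316.
Step 6: alpha = 0.05. fail to reject H0.

R = 7, z = 0.3354, p = 0.737316, fail to reject H0.


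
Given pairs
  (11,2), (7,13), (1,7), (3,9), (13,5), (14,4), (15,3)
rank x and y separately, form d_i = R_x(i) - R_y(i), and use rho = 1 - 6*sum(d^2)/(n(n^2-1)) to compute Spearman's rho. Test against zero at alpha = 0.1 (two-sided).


Step 1: Rank x and y separately (midranks; no ties here).
rank(x): 11->4, 7->3, 1->1, 3->2, 13->5, 14->6, 15->7
rank(y): 2->1, 13->7, 7->5, 9->6, 5->4, 4->3, 3->2
Step 2: d_i = R_x(i) - R_y(i); compute d_i^2.
  (4-1)^2=9, (3-7)^2=16, (1-5)^2=16, (2-6)^2=16, (5-4)^2=1, (6-3)^2=9, (7-2)^2=25
sum(d^2) = 92.
Step 3: rho = 1 - 6*92 / (7*(7^2 - 1)) = 1 - 552/336 = -0.642857.
Step 4: Under H0, t = rho * sqrt((n-2)/(1-rho^2)) = -1.8766 ~ t(5).
Step 5: Two-sided p-value from the t-distribution with 5 df = 0.119392.
Step 6: alpha = 0.1. fail to reject H0.

rho = -0.6429, p = 0.119392, fail to reject H0 at alpha = 0.1.


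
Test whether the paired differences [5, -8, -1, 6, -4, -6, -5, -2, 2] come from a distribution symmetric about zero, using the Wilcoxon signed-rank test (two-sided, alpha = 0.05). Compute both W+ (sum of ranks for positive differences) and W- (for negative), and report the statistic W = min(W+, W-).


Step 1: Drop any zero differences (none here) and take |d_i|.
|d| = [5, 8, 1, 6, 4, 6, 5, 2, 2]
Step 2: Midrank |d_i| (ties get averaged ranks).
ranks: |5|->5.5, |8|->9, |1|->1, |6|->7.5, |4|->4, |6|->7.5, |5|->5.5, |2|->2.5, |2|->2.5
Step 3: Attach original signs; sum ranks with positive sign and with negative sign.
W+ = 5.5 + 7.5 + 2.5 = 15.5
W- = 9 + 1 + 4 + 7.5 + 5.5 + 2.5 = 29.5
(Check: W+ + W- = 45 should equal n(n+1)/2 = 45.)
Step 4: Test statistic W = min(W+, W-) = 15.5.
Step 5: Ties in |d|, so use the tie-corrected normal approximation.
        E[W] = n(n+1)/4 = 9*10/4 = 22.5.
        Tie groups: |d|=2 (t=2), |d|=5 (t=2), |d|=6 (t=2); sum(t^3 - t) = 18.
        Var[W] = n(n+1)(2n+1)/24 - sum(t^3-t)/48 = 1710/24 - 18/48 = 70.875.
        z = (W - E[W]) / sqrt(Var[W]) = (15.5 - 22.5) / 8.4187 = -0.8315.
        Two-sided p = 2*Phi(z) = 0.405703.
Step 6: alpha = 0.05. fail to reject H0.

W+ = 15.5, W- = 29.5, W = min = 15.5, p = 0.405703, fail to reject H0.


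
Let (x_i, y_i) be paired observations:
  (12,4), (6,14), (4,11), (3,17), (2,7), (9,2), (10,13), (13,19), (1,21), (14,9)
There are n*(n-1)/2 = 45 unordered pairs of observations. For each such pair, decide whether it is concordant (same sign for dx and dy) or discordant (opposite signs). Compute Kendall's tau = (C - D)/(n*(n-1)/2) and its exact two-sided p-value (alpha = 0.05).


Step 1: Enumerate the 45 unordered pairs (i,j) with i<j and classify each by sign(x_j-x_i) * sign(y_j-y_i).
  (1,2):dx=-6,dy=+10->D; (1,3):dx=-8,dy=+7->D; (1,4):dx=-9,dy=+13->D; (1,5):dx=-10,dy=+3->D
  (1,6):dx=-3,dy=-2->C; (1,7):dx=-2,dy=+9->D; (1,8):dx=+1,dy=+15->C; (1,9):dx=-11,dy=+17->D
  (1,10):dx=+2,dy=+5->C; (2,3):dx=-2,dy=-3->C; (2,4):dx=-3,dy=+3->D; (2,5):dx=-4,dy=-7->C
  (2,6):dx=+3,dy=-12->D; (2,7):dx=+4,dy=-1->D; (2,8):dx=+7,dy=+5->C; (2,9):dx=-5,dy=+7->D
  (2,10):dx=+8,dy=-5->D; (3,4):dx=-1,dy=+6->D; (3,5):dx=-2,dy=-4->C; (3,6):dx=+5,dy=-9->D
  (3,7):dx=+6,dy=+2->C; (3,8):dx=+9,dy=+8->C; (3,9):dx=-3,dy=+10->D; (3,10):dx=+10,dy=-2->D
  (4,5):dx=-1,dy=-10->C; (4,6):dx=+6,dy=-15->D; (4,7):dx=+7,dy=-4->D; (4,8):dx=+10,dy=+2->C
  (4,9):dx=-2,dy=+4->D; (4,10):dx=+11,dy=-8->D; (5,6):dx=+7,dy=-5->D; (5,7):dx=+8,dy=+6->C
  (5,8):dx=+11,dy=+12->C; (5,9):dx=-1,dy=+14->D; (5,10):dx=+12,dy=+2->C; (6,7):dx=+1,dy=+11->C
  (6,8):dx=+4,dy=+17->C; (6,9):dx=-8,dy=+19->D; (6,10):dx=+5,dy=+7->C; (7,8):dx=+3,dy=+6->C
  (7,9):dx=-9,dy=+8->D; (7,10):dx=+4,dy=-4->D; (8,9):dx=-12,dy=+2->D; (8,10):dx=+1,dy=-10->D
  (9,10):dx=+13,dy=-12->D
Step 2: C = 18, D = 27, total pairs = 45.
Step 3: tau = (C - D)/(n(n-1)/2) = (18 - 27)/45 = -0.200000.
Step 4: Exact two-sided p-value (enumerate n! = 3628800 permutations of y under H0): p = 0.484313.
Step 5: alpha = 0.05. fail to reject H0.

tau_b = -0.2000 (C=18, D=27), p = 0.484313, fail to reject H0.


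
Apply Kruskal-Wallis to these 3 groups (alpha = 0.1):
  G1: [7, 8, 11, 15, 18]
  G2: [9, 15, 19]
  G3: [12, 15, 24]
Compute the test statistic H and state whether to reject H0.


Step 1: Combine all N = 11 observations and assign midranks.
sorted (value, group, rank): (7,G1,1), (8,G1,2), (9,G2,3), (11,G1,4), (12,G3,5), (15,G1,7), (15,G2,7), (15,G3,7), (18,G1,9), (19,G2,10), (24,G3,11)
Step 2: Sum ranks within each group.
R_1 = 23 (n_1 = 5)
R_2 = 20 (n_2 = 3)
R_3 = 23 (n_3 = 3)
Step 3: H = 12/(N(N+1)) * sum(R_i^2/n_i) - 3(N+1)
     = 12/(11*12) * (23^2/5 + 20^2/3 + 23^2/3) - 3*12
     = 0.090909 * 415.467 - 36
     = 1.769697.
Step 4: Ties present; correction factor C = 1 - 24/(11^3 - 11) = 0.981818. Corrected H = 1.769697 / 0.981818 = 1.802469.
Step 5: Under H0, H ~ chi^2(2); p-value = 0.406068.
Step 6: alpha = 0.1. fail to reject H0.

H = 1.8025, df = 2, p = 0.406068, fail to reject H0.


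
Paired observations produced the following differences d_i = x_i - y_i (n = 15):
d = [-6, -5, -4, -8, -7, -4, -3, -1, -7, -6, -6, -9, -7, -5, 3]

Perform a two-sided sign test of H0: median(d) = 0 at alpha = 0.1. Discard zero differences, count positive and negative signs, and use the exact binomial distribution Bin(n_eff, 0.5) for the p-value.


Step 1: Discard zero differences. Original n = 15; n_eff = number of nonzero differences = 15.
Nonzero differences (with sign): -6, -5, -4, -8, -7, -4, -3, -1, -7, -6, -6, -9, -7, -5, +3
Step 2: Count signs: positive = 1, negative = 14.
Step 3: Under H0: P(positive) = 0.5, so the number of positives S ~ Bin(15, 0.5).
Step 4: Two-sided exact p-value = sum of Bin(15,0.5) probabilities at or below the observed probability = 0.000977.
Step 5: alpha = 0.1. reject H0.

n_eff = 15, pos = 1, neg = 14, p = 0.000977, reject H0.


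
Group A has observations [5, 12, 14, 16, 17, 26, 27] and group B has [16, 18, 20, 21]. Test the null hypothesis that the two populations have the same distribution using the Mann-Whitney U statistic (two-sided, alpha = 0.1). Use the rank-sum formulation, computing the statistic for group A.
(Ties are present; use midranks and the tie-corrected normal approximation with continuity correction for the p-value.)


Step 1: Combine and sort all 11 observations; assign midranks.
sorted (value, group): (5,X), (12,X), (14,X), (16,X), (16,Y), (17,X), (18,Y), (20,Y), (21,Y), (26,X), (27,X)
ranks: 5->1, 12->2, 14->3, 16->4.5, 16->4.5, 17->6, 18->7, 20->8, 21->9, 26->10, 27->11
Step 2: Rank sum for X: R1 = 1 + 2 + 3 + 4.5 + 6 + 10 + 11 = 37.5.
Step 3: U_X = R1 - n1(n1+1)/2 = 37.5 - 7*8/2 = 37.5 - 28 = 9.5.
       U_Y = n1*n2 - U_X = 28 - 9.5 = 18.5.
Step 4: Ties are present, so use the tie-corrected normal approximation (with continuity correction) for the p-value.
Step 5: p-value = 0.448659; compare to alpha = 0.1. fail to reject H0.

U_X = 9.5, p = 0.448659, fail to reject H0 at alpha = 0.1.


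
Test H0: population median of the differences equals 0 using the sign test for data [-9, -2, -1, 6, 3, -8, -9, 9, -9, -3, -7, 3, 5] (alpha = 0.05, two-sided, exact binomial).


Step 1: Discard zero differences. Original n = 13; n_eff = number of nonzero differences = 13.
Nonzero differences (with sign): -9, -2, -1, +6, +3, -8, -9, +9, -9, -3, -7, +3, +5
Step 2: Count signs: positive = 5, negative = 8.
Step 3: Under H0: P(positive) = 0.5, so the number of positives S ~ Bin(13, 0.5).
Step 4: Two-sided exact p-value = sum of Bin(13,0.5) probabilities at or below the observed probability = 0.581055.
Step 5: alpha = 0.05. fail to reject H0.

n_eff = 13, pos = 5, neg = 8, p = 0.581055, fail to reject H0.


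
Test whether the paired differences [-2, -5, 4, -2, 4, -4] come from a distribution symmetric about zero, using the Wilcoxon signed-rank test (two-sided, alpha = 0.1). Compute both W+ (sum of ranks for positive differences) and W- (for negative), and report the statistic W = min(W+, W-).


Step 1: Drop any zero differences (none here) and take |d_i|.
|d| = [2, 5, 4, 2, 4, 4]
Step 2: Midrank |d_i| (ties get averaged ranks).
ranks: |2|->1.5, |5|->6, |4|->4, |2|->1.5, |4|->4, |4|->4
Step 3: Attach original signs; sum ranks with positive sign and with negative sign.
W+ = 4 + 4 = 8
W- = 1.5 + 6 + 1.5 + 4 = 13
(Check: W+ + W- = 21 should equal n(n+1)/2 = 21.)
Step 4: Test statistic W = min(W+, W-) = 8.
Step 5: Ties in |d|, so use the tie-corrected normal approximation.
        E[W] = n(n+1)/4 = 6*7/4 = 10.5.
        Tie groups: |d|=2 (t=2), |d|=4 (t=3); sum(t^3 - t) = 30.
        Var[W] = n(n+1)(2n+1)/24 - sum(t^3-t)/48 = 546/24 - 30/48 = 22.125.
        z = (W - E[W]) / sqrt(Var[W]) = (8 - 10.5) / 4.7037 = -0.5315.
        Two-sided p = 2*Phi(z) = 0.595076.
Step 6: alpha = 0.1. fail to reject H0.

W+ = 8, W- = 13, W = min = 8, p = 0.595076, fail to reject H0.


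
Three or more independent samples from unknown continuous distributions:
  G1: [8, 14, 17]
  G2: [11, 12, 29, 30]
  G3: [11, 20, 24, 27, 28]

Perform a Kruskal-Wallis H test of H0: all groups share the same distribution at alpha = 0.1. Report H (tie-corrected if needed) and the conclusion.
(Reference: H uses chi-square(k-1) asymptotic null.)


Step 1: Combine all N = 12 observations and assign midranks.
sorted (value, group, rank): (8,G1,1), (11,G2,2.5), (11,G3,2.5), (12,G2,4), (14,G1,5), (17,G1,6), (20,G3,7), (24,G3,8), (27,G3,9), (28,G3,10), (29,G2,11), (30,G2,12)
Step 2: Sum ranks within each group.
R_1 = 12 (n_1 = 3)
R_2 = 29.5 (n_2 = 4)
R_3 = 36.5 (n_3 = 5)
Step 3: H = 12/(N(N+1)) * sum(R_i^2/n_i) - 3(N+1)
     = 12/(12*13) * (12^2/3 + 29.5^2/4 + 36.5^2/5) - 3*13
     = 0.076923 * 532.013 - 39
     = 1.924038.
Step 4: Ties present; correction factor C = 1 - 6/(12^3 - 12) = 0.996503. Corrected H = 1.924038 / 0.996503 = 1.930789.
Step 5: Under H0, H ~ chi^2(2); p-value = 0.380833.
Step 6: alpha = 0.1. fail to reject H0.

H = 1.9308, df = 2, p = 0.380833, fail to reject H0.


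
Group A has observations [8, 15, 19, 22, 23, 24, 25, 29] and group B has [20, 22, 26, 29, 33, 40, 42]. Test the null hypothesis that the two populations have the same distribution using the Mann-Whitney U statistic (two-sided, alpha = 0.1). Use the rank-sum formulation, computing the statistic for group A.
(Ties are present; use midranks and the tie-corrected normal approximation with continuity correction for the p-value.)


Step 1: Combine and sort all 15 observations; assign midranks.
sorted (value, group): (8,X), (15,X), (19,X), (20,Y), (22,X), (22,Y), (23,X), (24,X), (25,X), (26,Y), (29,X), (29,Y), (33,Y), (40,Y), (42,Y)
ranks: 8->1, 15->2, 19->3, 20->4, 22->5.5, 22->5.5, 23->7, 24->8, 25->9, 26->10, 29->11.5, 29->11.5, 33->13, 40->14, 42->15
Step 2: Rank sum for X: R1 = 1 + 2 + 3 + 5.5 + 7 + 8 + 9 + 11.5 = 47.
Step 3: U_X = R1 - n1(n1+1)/2 = 47 - 8*9/2 = 47 - 36 = 11.
       U_Y = n1*n2 - U_X = 56 - 11 = 45.
Step 4: Ties are present, so use the tie-corrected normal approximation (with continuity correction) for the p-value.
Step 5: p-value = 0.055758; compare to alpha = 0.1. reject H0.

U_X = 11, p = 0.055758, reject H0 at alpha = 0.1.


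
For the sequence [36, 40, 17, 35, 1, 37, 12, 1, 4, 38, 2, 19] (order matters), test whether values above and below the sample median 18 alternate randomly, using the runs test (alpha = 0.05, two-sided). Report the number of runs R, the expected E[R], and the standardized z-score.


Step 1: Compute median = 18; label A = above, B = below.
Labels in order: AABABABBBABA  (n_A = 6, n_B = 6)
Step 2: Count runs R = 9.
Step 3: Under H0 (random ordering), E[R] = 2*n_A*n_B/(n_A+n_B) + 1 = 2*6*6/12 + 1 = 7.0000.
        Var[R] = 2*n_A*n_B*(2*n_A*n_B - n_A - n_B) / ((n_A+n_B)^2 * (n_A+n_B-1)) = 4320/1584 = 2.7273.
        SD[R] = 1.6514.
Step 4: Continuity-corrected z = (R - 0.5 - E[R]) / SD[R] = (9 - 0.5 - 7.0000) / 1.6514 = 0.9083.
Step 5: Two-sided p-value via normal approximation = 2*(1 - Phi(|z|)) = 0.363722.
Step 6: alpha = 0.05. fail to reject H0.

R = 9, z = 0.9083, p = 0.363722, fail to reject H0.


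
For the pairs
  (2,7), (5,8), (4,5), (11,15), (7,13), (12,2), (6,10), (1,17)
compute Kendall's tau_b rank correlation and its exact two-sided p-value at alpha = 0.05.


Step 1: Enumerate the 28 unordered pairs (i,j) with i<j and classify each by sign(x_j-x_i) * sign(y_j-y_i).
  (1,2):dx=+3,dy=+1->C; (1,3):dx=+2,dy=-2->D; (1,4):dx=+9,dy=+8->C; (1,5):dx=+5,dy=+6->C
  (1,6):dx=+10,dy=-5->D; (1,7):dx=+4,dy=+3->C; (1,8):dx=-1,dy=+10->D; (2,3):dx=-1,dy=-3->C
  (2,4):dx=+6,dy=+7->C; (2,5):dx=+2,dy=+5->C; (2,6):dx=+7,dy=-6->D; (2,7):dx=+1,dy=+2->C
  (2,8):dx=-4,dy=+9->D; (3,4):dx=+7,dy=+10->C; (3,5):dx=+3,dy=+8->C; (3,6):dx=+8,dy=-3->D
  (3,7):dx=+2,dy=+5->C; (3,8):dx=-3,dy=+12->D; (4,5):dx=-4,dy=-2->C; (4,6):dx=+1,dy=-13->D
  (4,7):dx=-5,dy=-5->C; (4,8):dx=-10,dy=+2->D; (5,6):dx=+5,dy=-11->D; (5,7):dx=-1,dy=-3->C
  (5,8):dx=-6,dy=+4->D; (6,7):dx=-6,dy=+8->D; (6,8):dx=-11,dy=+15->D; (7,8):dx=-5,dy=+7->D
Step 2: C = 14, D = 14, total pairs = 28.
Step 3: tau = (C - D)/(n(n-1)/2) = (14 - 14)/28 = 0.000000.
Step 4: Exact two-sided p-value (enumerate n! = 40320 permutations of y under H0): p = 1.000000.
Step 5: alpha = 0.05. fail to reject H0.

tau_b = 0.0000 (C=14, D=14), p = 1.000000, fail to reject H0.


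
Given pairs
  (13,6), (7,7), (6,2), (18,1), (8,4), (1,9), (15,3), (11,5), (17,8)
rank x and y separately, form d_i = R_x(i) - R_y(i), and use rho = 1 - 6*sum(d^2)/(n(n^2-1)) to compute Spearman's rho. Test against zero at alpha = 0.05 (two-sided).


Step 1: Rank x and y separately (midranks; no ties here).
rank(x): 13->6, 7->3, 6->2, 18->9, 8->4, 1->1, 15->7, 11->5, 17->8
rank(y): 6->6, 7->7, 2->2, 1->1, 4->4, 9->9, 3->3, 5->5, 8->8
Step 2: d_i = R_x(i) - R_y(i); compute d_i^2.
  (6-6)^2=0, (3-7)^2=16, (2-2)^2=0, (9-1)^2=64, (4-4)^2=0, (1-9)^2=64, (7-3)^2=16, (5-5)^2=0, (8-8)^2=0
sum(d^2) = 160.
Step 3: rho = 1 - 6*160 / (9*(9^2 - 1)) = 1 - 960/720 = -0.333333.
Step 4: Under H0, t = rho * sqrt((n-2)/(1-rho^2)) = -0.9354 ~ t(7).
Step 5: Two-sided p-value from the t-distribution with 7 df = 0.380713.
Step 6: alpha = 0.05. fail to reject H0.

rho = -0.3333, p = 0.380713, fail to reject H0 at alpha = 0.05.


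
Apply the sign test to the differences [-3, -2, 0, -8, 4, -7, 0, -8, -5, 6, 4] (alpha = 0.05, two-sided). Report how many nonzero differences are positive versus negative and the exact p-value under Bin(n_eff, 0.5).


Step 1: Discard zero differences. Original n = 11; n_eff = number of nonzero differences = 9.
Nonzero differences (with sign): -3, -2, -8, +4, -7, -8, -5, +6, +4
Step 2: Count signs: positive = 3, negative = 6.
Step 3: Under H0: P(positive) = 0.5, so the number of positives S ~ Bin(9, 0.5).
Step 4: Two-sided exact p-value = sum of Bin(9,0.5) probabilities at or below the observed probability = 0.507812.
Step 5: alpha = 0.05. fail to reject H0.

n_eff = 9, pos = 3, neg = 6, p = 0.507812, fail to reject H0.
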